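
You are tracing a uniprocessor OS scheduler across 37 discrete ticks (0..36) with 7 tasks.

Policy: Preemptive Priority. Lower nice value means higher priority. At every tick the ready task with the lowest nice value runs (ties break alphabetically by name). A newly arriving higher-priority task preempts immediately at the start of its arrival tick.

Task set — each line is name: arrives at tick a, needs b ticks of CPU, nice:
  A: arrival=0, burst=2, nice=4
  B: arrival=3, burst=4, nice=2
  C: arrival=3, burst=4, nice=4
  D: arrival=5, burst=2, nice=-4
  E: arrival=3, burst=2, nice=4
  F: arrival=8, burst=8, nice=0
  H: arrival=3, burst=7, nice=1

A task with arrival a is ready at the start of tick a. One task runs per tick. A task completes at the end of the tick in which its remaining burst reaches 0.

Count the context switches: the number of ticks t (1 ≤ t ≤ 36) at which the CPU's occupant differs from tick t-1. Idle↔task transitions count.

t=0: ready={A} → run A
t=1: ready={A} → run A
t=2: (idle)
t=3: ready={B,C,E,H} → run H
t=4: ready={B,C,E,H} → run H
t=5: ready={B,C,D,E,H} → run D
t=6: ready={B,C,D,E,H} → run D
t=7: ready={B,C,E,H} → run H
t=8: ready={B,C,E,F,H} → run F
t=9: ready={B,C,E,F,H} → run F
t=10: ready={B,C,E,F,H} → run F
t=11: ready={B,C,E,F,H} → run F
t=12: ready={B,C,E,F,H} → run F
t=13: ready={B,C,E,F,H} → run F
t=14: ready={B,C,E,F,H} → run F
t=15: ready={B,C,E,F,H} → run F
t=16: ready={B,C,E,H} → run H
t=17: ready={B,C,E,H} → run H
t=18: ready={B,C,E,H} → run H
t=19: ready={B,C,E,H} → run H
t=20: ready={B,C,E} → run B
t=21: ready={B,C,E} → run B
t=22: ready={B,C,E} → run B
t=23: ready={B,C,E} → run B
t=24: ready={C,E} → run C
t=25: ready={C,E} → run C
t=26: ready={C,E} → run C
t=27: ready={C,E} → run C
t=28: ready={E} → run E
t=29: ready={E} → run E
t=30: (idle)
t=31: (idle)
t=32: (idle)
t=33: (idle)
t=34: (idle)
t=35: (idle)
t=36: (idle)

context switches = 10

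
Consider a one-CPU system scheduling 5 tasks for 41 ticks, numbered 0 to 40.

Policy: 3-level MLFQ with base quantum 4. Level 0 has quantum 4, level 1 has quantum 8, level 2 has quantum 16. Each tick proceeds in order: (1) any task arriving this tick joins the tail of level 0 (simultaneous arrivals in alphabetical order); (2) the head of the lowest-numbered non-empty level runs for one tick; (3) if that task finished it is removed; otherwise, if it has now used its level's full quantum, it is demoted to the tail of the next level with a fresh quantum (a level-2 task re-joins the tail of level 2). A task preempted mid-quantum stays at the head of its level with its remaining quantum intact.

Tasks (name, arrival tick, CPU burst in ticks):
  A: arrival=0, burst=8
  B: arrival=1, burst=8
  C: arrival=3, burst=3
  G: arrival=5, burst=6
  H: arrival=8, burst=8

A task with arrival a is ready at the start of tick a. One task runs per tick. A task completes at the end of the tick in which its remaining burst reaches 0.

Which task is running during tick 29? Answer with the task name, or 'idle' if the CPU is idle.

t=0: L0/L1/L2 = A/-/- → run A
t=1: L0/L1/L2 = AB/-/- → run A
t=2: L0/L1/L2 = AB/-/- → run A
t=3: L0/L1/L2 = ABC/-/- → run A
t=4: L0/L1/L2 = BC/A/- → run B
t=5: L0/L1/L2 = BCG/A/- → run B
t=6: L0/L1/L2 = BCG/A/- → run B
t=7: L0/L1/L2 = BCG/A/- → run B
t=8: L0/L1/L2 = CGH/AB/- → run C
t=9: L0/L1/L2 = CGH/AB/- → run C
t=10: L0/L1/L2 = CGH/AB/- → run C
t=11: L0/L1/L2 = GH/AB/- → run G
t=12: L0/L1/L2 = GH/AB/- → run G
t=13: L0/L1/L2 = GH/AB/- → run G
t=14: L0/L1/L2 = GH/AB/- → run G
t=15: L0/L1/L2 = H/ABG/- → run H
t=16: L0/L1/L2 = H/ABG/- → run H
t=17: L0/L1/L2 = H/ABG/- → run H
t=18: L0/L1/L2 = H/ABG/- → run H
t=19: L0/L1/L2 = -/ABGH/- → run A
t=20: L0/L1/L2 = -/ABGH/- → run A
t=21: L0/L1/L2 = -/ABGH/- → run A
t=22: L0/L1/L2 = -/ABGH/- → run A
t=23: L0/L1/L2 = -/BGH/- → run B
t=24: L0/L1/L2 = -/BGH/- → run B
t=25: L0/L1/L2 = -/BGH/- → run B
t=26: L0/L1/L2 = -/BGH/- → run B
t=27: L0/L1/L2 = -/GH/- → run G
t=28: L0/L1/L2 = -/GH/- → run G
t=29: L0/L1/L2 = -/H/- → run H
t=30: L0/L1/L2 = -/H/- → run H
t=31: L0/L1/L2 = -/H/- → run H
t=32: L0/L1/L2 = -/H/- → run H
t=33: (idle)
t=34: (idle)
t=35: (idle)
t=36: (idle)
t=37: (idle)
t=38: (idle)
t=39: (idle)
t=40: (idle)

running at tick 29 = H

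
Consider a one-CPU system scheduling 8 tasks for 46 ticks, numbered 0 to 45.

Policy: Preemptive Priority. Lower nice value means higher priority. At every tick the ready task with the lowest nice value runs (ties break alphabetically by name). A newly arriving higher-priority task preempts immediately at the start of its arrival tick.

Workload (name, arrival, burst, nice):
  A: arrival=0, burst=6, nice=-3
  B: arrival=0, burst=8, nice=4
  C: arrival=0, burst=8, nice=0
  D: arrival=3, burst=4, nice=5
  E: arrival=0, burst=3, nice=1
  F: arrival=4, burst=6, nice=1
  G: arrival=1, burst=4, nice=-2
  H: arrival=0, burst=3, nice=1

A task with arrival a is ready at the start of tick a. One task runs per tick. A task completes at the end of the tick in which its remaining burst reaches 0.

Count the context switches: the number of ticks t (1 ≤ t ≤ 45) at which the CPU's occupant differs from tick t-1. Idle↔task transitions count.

context switches = 8

t=0: ready={A,B,C,E,H} → run A
t=1: ready={A,B,C,E,G,H} → run A
t=2: ready={A,B,C,E,G,H} → run A
t=3: ready={A,B,C,D,E,G,H} → run A
t=4: ready={A,B,C,D,E,F,G,H} → run A
t=5: ready={A,B,C,D,E,F,G,H} → run A
t=6: ready={B,C,D,E,F,G,H} → run G
t=7: ready={B,C,D,E,F,G,H} → run G
t=8: ready={B,C,D,E,F,G,H} → run G
t=9: ready={B,C,D,E,F,G,H} → run G
t=10: ready={B,C,D,E,F,H} → run C
t=11: ready={B,C,D,E,F,H} → run C
t=12: ready={B,C,D,E,F,H} → run C
t=13: ready={B,C,D,E,F,H} → run C
t=14: ready={B,C,D,E,F,H} → run C
t=15: ready={B,C,D,E,F,H} → run C
t=16: ready={B,C,D,E,F,H} → run C
t=17: ready={B,C,D,E,F,H} → run C
t=18: ready={B,D,E,F,H} → run E
t=19: ready={B,D,E,F,H} → run E
t=20: ready={B,D,E,F,H} → run E
t=21: ready={B,D,F,H} → run F
t=22: ready={B,D,F,H} → run F
t=23: ready={B,D,F,H} → run F
t=24: ready={B,D,F,H} → run F
t=25: ready={B,D,F,H} → run F
t=26: ready={B,D,F,H} → run F
t=27: ready={B,D,H} → run H
t=28: ready={B,D,H} → run H
t=29: ready={B,D,H} → run H
t=30: ready={B,D} → run B
t=31: ready={B,D} → run B
t=32: ready={B,D} → run B
t=33: ready={B,D} → run B
t=34: ready={B,D} → run B
t=35: ready={B,D} → run B
t=36: ready={B,D} → run B
t=37: ready={B,D} → run B
t=38: ready={D} → run D
t=39: ready={D} → run D
t=40: ready={D} → run D
t=41: ready={D} → run D
t=42: (idle)
t=43: (idle)
t=44: (idle)
t=45: (idle)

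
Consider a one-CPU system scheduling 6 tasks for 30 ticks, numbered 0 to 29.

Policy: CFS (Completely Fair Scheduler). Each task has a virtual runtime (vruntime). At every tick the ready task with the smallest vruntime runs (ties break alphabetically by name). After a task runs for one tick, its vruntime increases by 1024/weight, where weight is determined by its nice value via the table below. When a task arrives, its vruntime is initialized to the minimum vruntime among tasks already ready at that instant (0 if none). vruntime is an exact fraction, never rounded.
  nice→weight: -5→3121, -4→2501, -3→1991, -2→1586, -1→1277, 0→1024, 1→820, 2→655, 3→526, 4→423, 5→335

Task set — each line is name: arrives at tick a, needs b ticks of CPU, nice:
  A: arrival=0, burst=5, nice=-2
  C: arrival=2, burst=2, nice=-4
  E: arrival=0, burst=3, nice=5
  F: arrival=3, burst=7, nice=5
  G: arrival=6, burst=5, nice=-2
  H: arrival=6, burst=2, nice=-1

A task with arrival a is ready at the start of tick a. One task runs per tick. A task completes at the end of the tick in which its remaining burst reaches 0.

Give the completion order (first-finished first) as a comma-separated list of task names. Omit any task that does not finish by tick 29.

completion order = C, H, A, G, E, F

t=0: vr[A=0 E=0] → run A
t=1: vr[A=512/793 E=0] → run E
t=2: vr[A=512/793 C=512/793 E=1024/335] → run A
t=3: vr[A=1024/793 C=512/793 E=1024/335 F=512/793] → run C
t=4: vr[A=1024/793 C=34304/32513 E=1024/335 F=512/793] → run F
t=5: vr[A=1024/793 C=34304/32513 E=1024/335 F=983552/265655] → run C
t=6: vr[A=1024/793 E=1024/335 F=983552/265655 G=1024/793 H=1024/793] → run A
t=7: vr[A=1536/793 E=1024/335 F=983552/265655 G=1024/793 H=1024/793] → run G
t=8: vr[A=1536/793 E=1024/335 F=983552/265655 G=1536/793 H=1024/793] → run H
t=9: vr[A=1536/793 E=1024/335 F=983552/265655 G=1536/793 H=2119680/1012661] → run A
t=10: vr[A=2048/793 E=1024/335 F=983552/265655 G=1536/793 H=2119680/1012661] → run G
t=11: vr[A=2048/793 E=1024/335 F=983552/265655 G=2048/793 H=2119680/1012661] → run H
t=12: vr[A=2048/793 E=1024/335 F=983552/265655 G=2048/793] → run A
t=13: vr[E=1024/335 F=983552/265655 G=2048/793] → run G
t=14: vr[E=1024/335 F=983552/265655 G=2560/793] → run E
t=15: vr[E=2048/335 F=983552/265655 G=2560/793] → run G
t=16: vr[E=2048/335 F=983552/265655 G=3072/793] → run F
t=17: vr[E=2048/335 F=1795584/265655 G=3072/793] → run G
t=18: vr[E=2048/335 F=1795584/265655] → run E
t=19: vr[F=1795584/265655] → run F
t=20: vr[F=2607616/265655] → run F
t=21: vr[F=3419648/265655] → run F
t=22: vr[F=846336/53131] → run F
t=23: vr[F=5043712/265655] → run F
t=24: (idle)
t=25: (idle)
t=26: (idle)
t=27: (idle)
t=28: (idle)
t=29: (idle)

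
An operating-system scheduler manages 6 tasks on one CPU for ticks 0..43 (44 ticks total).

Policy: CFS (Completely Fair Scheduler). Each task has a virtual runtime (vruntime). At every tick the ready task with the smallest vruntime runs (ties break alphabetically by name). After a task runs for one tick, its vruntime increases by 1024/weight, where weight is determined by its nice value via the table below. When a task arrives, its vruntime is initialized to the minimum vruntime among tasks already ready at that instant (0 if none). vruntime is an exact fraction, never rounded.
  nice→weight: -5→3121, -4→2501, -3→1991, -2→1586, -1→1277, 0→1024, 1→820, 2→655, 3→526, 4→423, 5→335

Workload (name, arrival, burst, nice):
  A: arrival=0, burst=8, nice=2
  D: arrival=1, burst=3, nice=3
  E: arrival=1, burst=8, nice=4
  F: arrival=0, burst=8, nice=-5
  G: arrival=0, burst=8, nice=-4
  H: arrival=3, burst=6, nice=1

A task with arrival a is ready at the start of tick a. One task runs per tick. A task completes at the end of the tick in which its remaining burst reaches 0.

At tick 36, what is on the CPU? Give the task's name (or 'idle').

running at tick 36 = E

t=0: vr[A=0 F=0 G=0] → run A
t=1: vr[A=1024/655 D=0 E=0 F=0 G=0] → run D
t=2: vr[A=1024/655 D=512/263 E=0 F=0 G=0] → run E
t=3: vr[A=1024/655 D=512/263 E=1024/423 F=0 G=0 H=0] → run F
t=4: vr[A=1024/655 D=512/263 E=1024/423 F=1024/3121 G=0 H=0] → run G
t=5: vr[A=1024/655 D=512/263 E=1024/423 F=1024/3121 G=1024/2501 H=0] → run H
t=6: vr[A=1024/655 D=512/263 E=1024/423 F=1024/3121 G=1024/2501 H=256/205] → run F
t=7: vr[A=1024/655 D=512/263 E=1024/423 F=2048/3121 G=1024/2501 H=256/205] → run G
t=8: vr[A=1024/655 D=512/263 E=1024/423 F=2048/3121 G=2048/2501 H=256/205] → run F
t=9: vr[A=1024/655 D=512/263 E=1024/423 F=3072/3121 G=2048/2501 H=256/205] → run G
t=10: vr[A=1024/655 D=512/263 E=1024/423 F=3072/3121 G=3072/2501 H=256/205] → run F
t=11: vr[A=1024/655 D=512/263 E=1024/423 F=4096/3121 G=3072/2501 H=256/205] → run G
t=12: vr[A=1024/655 D=512/263 E=1024/423 F=4096/3121 G=4096/2501 H=256/205] → run H
t=13: vr[A=1024/655 D=512/263 E=1024/423 F=4096/3121 G=4096/2501 H=512/205] → run F
t=14: vr[A=1024/655 D=512/263 E=1024/423 F=5120/3121 G=4096/2501 H=512/205] → run A
t=15: vr[A=2048/655 D=512/263 E=1024/423 F=5120/3121 G=4096/2501 H=512/205] → run G
t=16: vr[A=2048/655 D=512/263 E=1024/423 F=5120/3121 G=5120/2501 H=512/205] → run F
t=17: vr[A=2048/655 D=512/263 E=1024/423 F=6144/3121 G=5120/2501 H=512/205] → run D
t=18: vr[A=2048/655 D=1024/263 E=1024/423 F=6144/3121 G=5120/2501 H=512/205] → run F
t=19: vr[A=2048/655 D=1024/263 E=1024/423 F=7168/3121 G=5120/2501 H=512/205] → run G
t=20: vr[A=2048/655 D=1024/263 E=1024/423 F=7168/3121 G=6144/2501 H=512/205] → run F
t=21: vr[A=2048/655 D=1024/263 E=1024/423 G=6144/2501 H=512/205] → run E
t=22: vr[A=2048/655 D=1024/263 E=2048/423 G=6144/2501 H=512/205] → run G
t=23: vr[A=2048/655 D=1024/263 E=2048/423 G=7168/2501 H=512/205] → run H
t=24: vr[A=2048/655 D=1024/263 E=2048/423 G=7168/2501 H=768/205] → run G
t=25: vr[A=2048/655 D=1024/263 E=2048/423 H=768/205] → run A
t=26: vr[A=3072/655 D=1024/263 E=2048/423 H=768/205] → run H
t=27: vr[A=3072/655 D=1024/263 E=2048/423 H=1024/205] → run D
t=28: vr[A=3072/655 E=2048/423 H=1024/205] → run A
t=29: vr[A=4096/655 E=2048/423 H=1024/205] → run E
t=30: vr[A=4096/655 E=1024/141 H=1024/205] → run H
t=31: vr[A=4096/655 E=1024/141 H=256/41] → run H
t=32: vr[A=4096/655 E=1024/141] → run A
t=33: vr[A=1024/131 E=1024/141] → run E
t=34: vr[A=1024/131 E=4096/423] → run A
t=35: vr[A=6144/655 E=4096/423] → run A
t=36: vr[A=7168/655 E=4096/423] → run E
t=37: vr[A=7168/655 E=5120/423] → run A
t=38: vr[E=5120/423] → run E
t=39: vr[E=2048/141] → run E
t=40: vr[E=7168/423] → run E
t=41: (idle)
t=42: (idle)
t=43: (idle)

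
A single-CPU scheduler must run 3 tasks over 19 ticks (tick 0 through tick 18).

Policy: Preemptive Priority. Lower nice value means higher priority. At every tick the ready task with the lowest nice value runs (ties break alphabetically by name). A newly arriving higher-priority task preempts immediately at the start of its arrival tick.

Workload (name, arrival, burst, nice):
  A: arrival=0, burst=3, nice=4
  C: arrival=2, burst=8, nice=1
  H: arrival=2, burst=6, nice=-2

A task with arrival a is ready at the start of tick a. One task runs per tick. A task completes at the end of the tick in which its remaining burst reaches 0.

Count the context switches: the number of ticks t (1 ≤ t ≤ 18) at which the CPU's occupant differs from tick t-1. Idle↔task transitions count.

t=0: ready={A} → run A
t=1: ready={A} → run A
t=2: ready={A,C,H} → run H
t=3: ready={A,C,H} → run H
t=4: ready={A,C,H} → run H
t=5: ready={A,C,H} → run H
t=6: ready={A,C,H} → run H
t=7: ready={A,C,H} → run H
t=8: ready={A,C} → run C
t=9: ready={A,C} → run C
t=10: ready={A,C} → run C
t=11: ready={A,C} → run C
t=12: ready={A,C} → run C
t=13: ready={A,C} → run C
t=14: ready={A,C} → run C
t=15: ready={A,C} → run C
t=16: ready={A} → run A
t=17: (idle)
t=18: (idle)

context switches = 4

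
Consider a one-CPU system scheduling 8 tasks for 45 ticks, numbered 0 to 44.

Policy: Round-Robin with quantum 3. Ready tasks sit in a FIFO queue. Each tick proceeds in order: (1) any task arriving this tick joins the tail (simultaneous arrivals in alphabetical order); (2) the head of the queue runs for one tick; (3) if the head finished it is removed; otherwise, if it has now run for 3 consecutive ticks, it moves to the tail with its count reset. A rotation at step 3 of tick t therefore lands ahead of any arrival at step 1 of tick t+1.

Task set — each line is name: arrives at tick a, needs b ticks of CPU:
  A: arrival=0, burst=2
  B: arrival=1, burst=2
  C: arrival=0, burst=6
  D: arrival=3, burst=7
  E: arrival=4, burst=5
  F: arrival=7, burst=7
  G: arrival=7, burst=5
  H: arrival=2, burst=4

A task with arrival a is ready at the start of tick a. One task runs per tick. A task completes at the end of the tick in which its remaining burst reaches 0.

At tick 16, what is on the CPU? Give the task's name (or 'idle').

running at tick 16 = C

t=0: queue=[A,C] q_used=0 → run A
t=1: queue=[A,C,B] q_used=1 → run A
t=2: queue=[C,B,H] q_used=0 → run C
t=3: queue=[C,B,H,D] q_used=1 → run C
t=4: queue=[C,B,H,D,E] q_used=2 → run C
t=5: queue=[B,H,D,E,C] q_used=0 → run B
t=6: queue=[B,H,D,E,C] q_used=1 → run B
t=7: queue=[H,D,E,C,F,G] q_used=0 → run H
t=8: queue=[H,D,E,C,F,G] q_used=1 → run H
t=9: queue=[H,D,E,C,F,G] q_used=2 → run H
t=10: queue=[D,E,C,F,G,H] q_used=0 → run D
t=11: queue=[D,E,C,F,G,H] q_used=1 → run D
t=12: queue=[D,E,C,F,G,H] q_used=2 → run D
t=13: queue=[E,C,F,G,H,D] q_used=0 → run E
t=14: queue=[E,C,F,G,H,D] q_used=1 → run E
t=15: queue=[E,C,F,G,H,D] q_used=2 → run E
t=16: queue=[C,F,G,H,D,E] q_used=0 → run C
t=17: queue=[C,F,G,H,D,E] q_used=1 → run C
t=18: queue=[C,F,G,H,D,E] q_used=2 → run C
t=19: queue=[F,G,H,D,E] q_used=0 → run F
t=20: queue=[F,G,H,D,E] q_used=1 → run F
t=21: queue=[F,G,H,D,E] q_used=2 → run F
t=22: queue=[G,H,D,E,F] q_used=0 → run G
t=23: queue=[G,H,D,E,F] q_used=1 → run G
t=24: queue=[G,H,D,E,F] q_used=2 → run G
t=25: queue=[H,D,E,F,G] q_used=0 → run H
t=26: queue=[D,E,F,G] q_used=0 → run D
t=27: queue=[D,E,F,G] q_used=1 → run D
t=28: queue=[D,E,F,G] q_used=2 → run D
t=29: queue=[E,F,G,D] q_used=0 → run E
t=30: queue=[E,F,G,D] q_used=1 → run E
t=31: queue=[F,G,D] q_used=0 → run F
t=32: queue=[F,G,D] q_used=1 → run F
t=33: queue=[F,G,D] q_used=2 → run F
t=34: queue=[G,D,F] q_used=0 → run G
t=35: queue=[G,D,F] q_used=1 → run G
t=36: queue=[D,F] q_used=0 → run D
t=37: queue=[F] q_used=0 → run F
t=38: (idle)
t=39: (idle)
t=40: (idle)
t=41: (idle)
t=42: (idle)
t=43: (idle)
t=44: (idle)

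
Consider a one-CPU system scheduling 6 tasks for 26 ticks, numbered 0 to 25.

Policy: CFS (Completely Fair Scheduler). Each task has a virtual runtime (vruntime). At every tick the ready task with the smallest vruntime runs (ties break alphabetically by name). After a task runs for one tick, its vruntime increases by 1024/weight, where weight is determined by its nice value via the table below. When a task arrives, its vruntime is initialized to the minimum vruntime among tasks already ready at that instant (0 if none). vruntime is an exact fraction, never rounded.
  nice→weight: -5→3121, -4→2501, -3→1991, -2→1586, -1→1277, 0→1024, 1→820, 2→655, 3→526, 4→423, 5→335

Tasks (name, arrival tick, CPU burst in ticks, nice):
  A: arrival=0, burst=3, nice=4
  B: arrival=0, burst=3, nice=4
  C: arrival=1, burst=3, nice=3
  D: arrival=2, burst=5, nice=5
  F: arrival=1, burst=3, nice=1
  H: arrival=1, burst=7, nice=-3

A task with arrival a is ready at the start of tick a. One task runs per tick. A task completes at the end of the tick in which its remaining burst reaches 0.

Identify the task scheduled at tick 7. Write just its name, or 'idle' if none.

t=0: vr[A=0 B=0] → run A
t=1: vr[A=1024/423 B=0 C=0 F=0 H=0] → run B
t=2: vr[A=1024/423 B=1024/423 C=0 D=0 F=0 H=0] → run C
t=3: vr[A=1024/423 B=1024/423 C=512/263 D=0 F=0 H=0] → run D
t=4: vr[A=1024/423 B=1024/423 C=512/263 D=1024/335 F=0 H=0] → run F
t=5: vr[A=1024/423 B=1024/423 C=512/263 D=1024/335 F=256/205 H=0] → run H
t=6: vr[A=1024/423 B=1024/423 C=512/263 D=1024/335 F=256/205 H=1024/1991] → run H
t=7: vr[A=1024/423 B=1024/423 C=512/263 D=1024/335 F=256/205 H=2048/1991] → run H
t=8: vr[A=1024/423 B=1024/423 C=512/263 D=1024/335 F=256/205 H=3072/1991] → run F
t=9: vr[A=1024/423 B=1024/423 C=512/263 D=1024/335 F=512/205 H=3072/1991] → run H
t=10: vr[A=1024/423 B=1024/423 C=512/263 D=1024/335 F=512/205 H=4096/1991] → run C
t=11: vr[A=1024/423 B=1024/423 C=1024/263 D=1024/335 F=512/205 H=4096/1991] → run H
t=12: vr[A=1024/423 B=1024/423 C=1024/263 D=1024/335 F=512/205 H=5120/1991] → run A
t=13: vr[A=2048/423 B=1024/423 C=1024/263 D=1024/335 F=512/205 H=5120/1991] → run B
t=14: vr[A=2048/423 B=2048/423 C=1024/263 D=1024/335 F=512/205 H=5120/1991] → run F
t=15: vr[A=2048/423 B=2048/423 C=1024/263 D=1024/335 H=5120/1991] → run H
t=16: vr[A=2048/423 B=2048/423 C=1024/263 D=1024/335 H=6144/1991] → run D
t=17: vr[A=2048/423 B=2048/423 C=1024/263 D=2048/335 H=6144/1991] → run H
t=18: vr[A=2048/423 B=2048/423 C=1024/263 D=2048/335] → run C
t=19: vr[A=2048/423 B=2048/423 D=2048/335] → run A
t=20: vr[B=2048/423 D=2048/335] → run B
t=21: vr[D=2048/335] → run D
t=22: vr[D=3072/335] → run D
t=23: vr[D=4096/335] → run D
t=24: (idle)
t=25: (idle)

running at tick 7 = H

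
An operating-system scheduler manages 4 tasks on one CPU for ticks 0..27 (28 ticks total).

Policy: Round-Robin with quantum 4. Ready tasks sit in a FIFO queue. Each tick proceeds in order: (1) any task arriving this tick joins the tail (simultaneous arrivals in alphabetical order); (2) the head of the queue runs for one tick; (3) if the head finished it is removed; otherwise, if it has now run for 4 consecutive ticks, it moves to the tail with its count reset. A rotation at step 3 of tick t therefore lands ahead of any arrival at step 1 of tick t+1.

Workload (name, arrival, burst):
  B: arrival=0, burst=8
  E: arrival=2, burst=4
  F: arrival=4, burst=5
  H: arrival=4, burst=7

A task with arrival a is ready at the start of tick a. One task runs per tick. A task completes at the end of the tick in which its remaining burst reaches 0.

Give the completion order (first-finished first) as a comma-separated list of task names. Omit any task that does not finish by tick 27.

t=0: queue=[B] q_used=0 → run B
t=1: queue=[B] q_used=1 → run B
t=2: queue=[B,E] q_used=2 → run B
t=3: queue=[B,E] q_used=3 → run B
t=4: queue=[E,B,F,H] q_used=0 → run E
t=5: queue=[E,B,F,H] q_used=1 → run E
t=6: queue=[E,B,F,H] q_used=2 → run E
t=7: queue=[E,B,F,H] q_used=3 → run E
t=8: queue=[B,F,H] q_used=0 → run B
t=9: queue=[B,F,H] q_used=1 → run B
t=10: queue=[B,F,H] q_used=2 → run B
t=11: queue=[B,F,H] q_used=3 → run B
t=12: queue=[F,H] q_used=0 → run F
t=13: queue=[F,H] q_used=1 → run F
t=14: queue=[F,H] q_used=2 → run F
t=15: queue=[F,H] q_used=3 → run F
t=16: queue=[H,F] q_used=0 → run H
t=17: queue=[H,F] q_used=1 → run H
t=18: queue=[H,F] q_used=2 → run H
t=19: queue=[H,F] q_used=3 → run H
t=20: queue=[F,H] q_used=0 → run F
t=21: queue=[H] q_used=0 → run H
t=22: queue=[H] q_used=1 → run H
t=23: queue=[H] q_used=2 → run H
t=24: (idle)
t=25: (idle)
t=26: (idle)
t=27: (idle)

completion order = E, B, F, H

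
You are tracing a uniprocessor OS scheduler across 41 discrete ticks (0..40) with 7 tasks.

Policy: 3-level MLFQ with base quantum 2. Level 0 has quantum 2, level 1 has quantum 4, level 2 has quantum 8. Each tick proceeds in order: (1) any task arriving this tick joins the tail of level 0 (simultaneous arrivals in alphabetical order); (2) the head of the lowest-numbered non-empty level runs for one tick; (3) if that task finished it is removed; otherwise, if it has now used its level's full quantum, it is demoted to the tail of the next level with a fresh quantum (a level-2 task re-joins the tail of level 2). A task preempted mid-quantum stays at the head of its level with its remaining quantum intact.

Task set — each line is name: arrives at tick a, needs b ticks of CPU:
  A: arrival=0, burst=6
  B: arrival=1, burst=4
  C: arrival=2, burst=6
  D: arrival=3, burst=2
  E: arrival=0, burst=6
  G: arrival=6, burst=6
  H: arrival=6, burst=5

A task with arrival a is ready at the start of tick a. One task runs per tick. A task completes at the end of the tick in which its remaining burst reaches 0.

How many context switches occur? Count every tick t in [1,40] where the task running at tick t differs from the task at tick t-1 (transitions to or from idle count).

context switches = 13

t=0: L0/L1/L2 = AE/-/- → run A
t=1: L0/L1/L2 = AEB/-/- → run A
t=2: L0/L1/L2 = EBC/A/- → run E
t=3: L0/L1/L2 = EBCD/A/- → run E
t=4: L0/L1/L2 = BCD/AE/- → run B
t=5: L0/L1/L2 = BCD/AE/- → run B
t=6: L0/L1/L2 = CDGH/AEB/- → run C
t=7: L0/L1/L2 = CDGH/AEB/- → run C
t=8: L0/L1/L2 = DGH/AEBC/- → run D
t=9: L0/L1/L2 = DGH/AEBC/- → run D
t=10: L0/L1/L2 = GH/AEBC/- → run G
t=11: L0/L1/L2 = GH/AEBC/- → run G
t=12: L0/L1/L2 = H/AEBCG/- → run H
t=13: L0/L1/L2 = H/AEBCG/- → run H
t=14: L0/L1/L2 = -/AEBCGH/- → run A
t=15: L0/L1/L2 = -/AEBCGH/- → run A
t=16: L0/L1/L2 = -/AEBCGH/- → run A
t=17: L0/L1/L2 = -/AEBCGH/- → run A
t=18: L0/L1/L2 = -/EBCGH/- → run E
t=19: L0/L1/L2 = -/EBCGH/- → run E
t=20: L0/L1/L2 = -/EBCGH/- → run E
t=21: L0/L1/L2 = -/EBCGH/- → run E
t=22: L0/L1/L2 = -/BCGH/- → run B
t=23: L0/L1/L2 = -/BCGH/- → run B
t=24: L0/L1/L2 = -/CGH/- → run C
t=25: L0/L1/L2 = -/CGH/- → run C
t=26: L0/L1/L2 = -/CGH/- → run C
t=27: L0/L1/L2 = -/CGH/- → run C
t=28: L0/L1/L2 = -/GH/- → run G
t=29: L0/L1/L2 = -/GH/- → run G
t=30: L0/L1/L2 = -/GH/- → run G
t=31: L0/L1/L2 = -/GH/- → run G
t=32: L0/L1/L2 = -/H/- → run H
t=33: L0/L1/L2 = -/H/- → run H
t=34: L0/L1/L2 = -/H/- → run H
t=35: (idle)
t=36: (idle)
t=37: (idle)
t=38: (idle)
t=39: (idle)
t=40: (idle)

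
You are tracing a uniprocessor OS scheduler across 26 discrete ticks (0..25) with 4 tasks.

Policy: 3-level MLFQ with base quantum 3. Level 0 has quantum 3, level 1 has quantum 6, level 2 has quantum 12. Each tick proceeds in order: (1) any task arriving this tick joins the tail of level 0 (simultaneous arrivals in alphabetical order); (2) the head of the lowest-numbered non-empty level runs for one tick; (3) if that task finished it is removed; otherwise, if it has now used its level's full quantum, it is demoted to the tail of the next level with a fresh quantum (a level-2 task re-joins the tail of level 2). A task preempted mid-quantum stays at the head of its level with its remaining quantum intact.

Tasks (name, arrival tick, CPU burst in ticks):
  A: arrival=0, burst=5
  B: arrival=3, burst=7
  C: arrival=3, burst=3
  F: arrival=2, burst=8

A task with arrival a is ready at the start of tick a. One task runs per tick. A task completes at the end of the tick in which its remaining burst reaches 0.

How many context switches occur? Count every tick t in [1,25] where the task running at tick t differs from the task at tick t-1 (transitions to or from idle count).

t=0: L0/L1/L2 = A/-/- → run A
t=1: L0/L1/L2 = A/-/- → run A
t=2: L0/L1/L2 = AF/-/- → run A
t=3: L0/L1/L2 = FBC/A/- → run F
t=4: L0/L1/L2 = FBC/A/- → run F
t=5: L0/L1/L2 = FBC/A/- → run F
t=6: L0/L1/L2 = BC/AF/- → run B
t=7: L0/L1/L2 = BC/AF/- → run B
t=8: L0/L1/L2 = BC/AF/- → run B
t=9: L0/L1/L2 = C/AFB/- → run C
t=10: L0/L1/L2 = C/AFB/- → run C
t=11: L0/L1/L2 = C/AFB/- → run C
t=12: L0/L1/L2 = -/AFB/- → run A
t=13: L0/L1/L2 = -/AFB/- → run A
t=14: L0/L1/L2 = -/FB/- → run F
t=15: L0/L1/L2 = -/FB/- → run F
t=16: L0/L1/L2 = -/FB/- → run F
t=17: L0/L1/L2 = -/FB/- → run F
t=18: L0/L1/L2 = -/FB/- → run F
t=19: L0/L1/L2 = -/B/- → run B
t=20: L0/L1/L2 = -/B/- → run B
t=21: L0/L1/L2 = -/B/- → run B
t=22: L0/L1/L2 = -/B/- → run B
t=23: (idle)
t=24: (idle)
t=25: (idle)

context switches = 7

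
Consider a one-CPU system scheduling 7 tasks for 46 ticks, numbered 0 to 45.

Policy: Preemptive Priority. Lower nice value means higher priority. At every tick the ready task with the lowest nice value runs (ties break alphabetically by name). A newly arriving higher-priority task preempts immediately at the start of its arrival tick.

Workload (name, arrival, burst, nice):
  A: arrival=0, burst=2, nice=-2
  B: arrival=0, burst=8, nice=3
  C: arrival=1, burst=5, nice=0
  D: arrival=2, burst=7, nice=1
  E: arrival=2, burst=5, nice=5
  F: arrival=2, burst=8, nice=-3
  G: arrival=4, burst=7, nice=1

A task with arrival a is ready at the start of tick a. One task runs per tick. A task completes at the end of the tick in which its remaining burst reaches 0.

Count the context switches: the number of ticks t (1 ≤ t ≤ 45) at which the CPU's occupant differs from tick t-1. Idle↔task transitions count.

t=0: ready={A,B} → run A
t=1: ready={A,B,C} → run A
t=2: ready={B,C,D,E,F} → run F
t=3: ready={B,C,D,E,F} → run F
t=4: ready={B,C,D,E,F,G} → run F
t=5: ready={B,C,D,E,F,G} → run F
t=6: ready={B,C,D,E,F,G} → run F
t=7: ready={B,C,D,E,F,G} → run F
t=8: ready={B,C,D,E,F,G} → run F
t=9: ready={B,C,D,E,F,G} → run F
t=10: ready={B,C,D,E,G} → run C
t=11: ready={B,C,D,E,G} → run C
t=12: ready={B,C,D,E,G} → run C
t=13: ready={B,C,D,E,G} → run C
t=14: ready={B,C,D,E,G} → run C
t=15: ready={B,D,E,G} → run D
t=16: ready={B,D,E,G} → run D
t=17: ready={B,D,E,G} → run D
t=18: ready={B,D,E,G} → run D
t=19: ready={B,D,E,G} → run D
t=20: ready={B,D,E,G} → run D
t=21: ready={B,D,E,G} → run D
t=22: ready={B,E,G} → run G
t=23: ready={B,E,G} → run G
t=24: ready={B,E,G} → run G
t=25: ready={B,E,G} → run G
t=26: ready={B,E,G} → run G
t=27: ready={B,E,G} → run G
t=28: ready={B,E,G} → run G
t=29: ready={B,E} → run B
t=30: ready={B,E} → run B
t=31: ready={B,E} → run B
t=32: ready={B,E} → run B
t=33: ready={B,E} → run B
t=34: ready={B,E} → run B
t=35: ready={B,E} → run B
t=36: ready={B,E} → run B
t=37: ready={E} → run E
t=38: ready={E} → run E
t=39: ready={E} → run E
t=40: ready={E} → run E
t=41: ready={E} → run E
t=42: (idle)
t=43: (idle)
t=44: (idle)
t=45: (idle)

context switches = 7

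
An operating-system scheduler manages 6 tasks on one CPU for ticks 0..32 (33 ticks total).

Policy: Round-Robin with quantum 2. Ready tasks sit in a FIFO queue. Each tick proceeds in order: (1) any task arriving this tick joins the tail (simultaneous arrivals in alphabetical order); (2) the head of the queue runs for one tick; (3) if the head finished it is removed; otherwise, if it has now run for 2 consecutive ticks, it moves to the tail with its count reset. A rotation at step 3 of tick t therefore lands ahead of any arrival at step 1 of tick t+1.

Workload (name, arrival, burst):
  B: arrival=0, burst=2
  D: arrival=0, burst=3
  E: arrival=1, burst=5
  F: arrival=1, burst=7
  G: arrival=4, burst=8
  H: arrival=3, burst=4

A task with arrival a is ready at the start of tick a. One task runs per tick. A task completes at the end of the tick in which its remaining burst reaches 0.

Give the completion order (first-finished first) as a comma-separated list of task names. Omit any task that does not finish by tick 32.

completion order = B, D, H, E, F, G

t=0: queue=[B,D] q_used=0 → run B
t=1: queue=[B,D,E,F] q_used=1 → run B
t=2: queue=[D,E,F] q_used=0 → run D
t=3: queue=[D,E,F,H] q_used=1 → run D
t=4: queue=[E,F,H,D,G] q_used=0 → run E
t=5: queue=[E,F,H,D,G] q_used=1 → run E
t=6: queue=[F,H,D,G,E] q_used=0 → run F
t=7: queue=[F,H,D,G,E] q_used=1 → run F
t=8: queue=[H,D,G,E,F] q_used=0 → run H
t=9: queue=[H,D,G,E,F] q_used=1 → run H
t=10: queue=[D,G,E,F,H] q_used=0 → run D
t=11: queue=[G,E,F,H] q_used=0 → run G
t=12: queue=[G,E,F,H] q_used=1 → run G
t=13: queue=[E,F,H,G] q_used=0 → run E
t=14: queue=[E,F,H,G] q_used=1 → run E
t=15: queue=[F,H,G,E] q_used=0 → run F
t=16: queue=[F,H,G,E] q_used=1 → run F
t=17: queue=[H,G,E,F] q_used=0 → run H
t=18: queue=[H,G,E,F] q_used=1 → run H
t=19: queue=[G,E,F] q_used=0 → run G
t=20: queue=[G,E,F] q_used=1 → run G
t=21: queue=[E,F,G] q_used=0 → run E
t=22: queue=[F,G] q_used=0 → run F
t=23: queue=[F,G] q_used=1 → run F
t=24: queue=[G,F] q_used=0 → run G
t=25: queue=[G,F] q_used=1 → run G
t=26: queue=[F,G] q_used=0 → run F
t=27: queue=[G] q_used=0 → run G
t=28: queue=[G] q_used=1 → run G
t=29: (idle)
t=30: (idle)
t=31: (idle)
t=32: (idle)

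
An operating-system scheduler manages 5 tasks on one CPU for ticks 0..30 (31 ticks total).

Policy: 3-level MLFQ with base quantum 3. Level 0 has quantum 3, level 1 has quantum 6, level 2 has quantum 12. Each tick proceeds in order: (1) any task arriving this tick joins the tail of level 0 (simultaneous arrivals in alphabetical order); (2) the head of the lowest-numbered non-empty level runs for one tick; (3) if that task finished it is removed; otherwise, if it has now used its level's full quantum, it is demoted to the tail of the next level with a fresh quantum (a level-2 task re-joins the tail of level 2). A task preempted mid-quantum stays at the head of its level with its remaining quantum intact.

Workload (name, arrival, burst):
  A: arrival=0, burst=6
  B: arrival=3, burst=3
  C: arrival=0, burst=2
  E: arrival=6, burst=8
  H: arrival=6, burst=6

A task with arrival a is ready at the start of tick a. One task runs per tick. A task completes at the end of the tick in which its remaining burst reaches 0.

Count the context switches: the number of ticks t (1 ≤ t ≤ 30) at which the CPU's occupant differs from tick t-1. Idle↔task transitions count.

context switches = 8

t=0: L0/L1/L2 = AC/-/- → run A
t=1: L0/L1/L2 = AC/-/- → run A
t=2: L0/L1/L2 = AC/-/- → run A
t=3: L0/L1/L2 = CB/A/- → run C
t=4: L0/L1/L2 = CB/A/- → run C
t=5: L0/L1/L2 = B/A/- → run B
t=6: L0/L1/L2 = BEH/A/- → run B
t=7: L0/L1/L2 = BEH/A/- → run B
t=8: L0/L1/L2 = EH/A/- → run E
t=9: L0/L1/L2 = EH/A/- → run E
t=10: L0/L1/L2 = EH/A/- → run E
t=11: L0/L1/L2 = H/AE/- → run H
t=12: L0/L1/L2 = H/AE/- → run H
t=13: L0/L1/L2 = H/AE/- → run H
t=14: L0/L1/L2 = -/AEH/- → run A
t=15: L0/L1/L2 = -/AEH/- → run A
t=16: L0/L1/L2 = -/AEH/- → run A
t=17: L0/L1/L2 = -/EH/- → run E
t=18: L0/L1/L2 = -/EH/- → run E
t=19: L0/L1/L2 = -/EH/- → run E
t=20: L0/L1/L2 = -/EH/- → run E
t=21: L0/L1/L2 = -/EH/- → run E
t=22: L0/L1/L2 = -/H/- → run H
t=23: L0/L1/L2 = -/H/- → run H
t=24: L0/L1/L2 = -/H/- → run H
t=25: (idle)
t=26: (idle)
t=27: (idle)
t=28: (idle)
t=29: (idle)
t=30: (idle)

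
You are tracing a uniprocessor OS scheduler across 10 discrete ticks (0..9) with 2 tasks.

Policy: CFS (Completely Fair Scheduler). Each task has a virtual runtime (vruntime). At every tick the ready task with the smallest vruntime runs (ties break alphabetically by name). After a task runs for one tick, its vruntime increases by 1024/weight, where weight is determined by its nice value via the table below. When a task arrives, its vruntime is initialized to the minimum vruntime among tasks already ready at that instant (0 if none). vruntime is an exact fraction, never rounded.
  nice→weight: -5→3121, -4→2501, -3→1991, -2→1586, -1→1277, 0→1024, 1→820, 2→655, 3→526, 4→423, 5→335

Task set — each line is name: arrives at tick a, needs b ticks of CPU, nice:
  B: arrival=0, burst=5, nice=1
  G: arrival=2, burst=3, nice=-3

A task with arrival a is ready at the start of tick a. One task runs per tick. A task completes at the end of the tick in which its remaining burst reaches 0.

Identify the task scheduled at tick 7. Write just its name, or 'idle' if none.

t=0: vr[B=0] → run B
t=1: vr[B=256/205] → run B
t=2: vr[B=512/205 G=512/205] → run B
t=3: vr[B=768/205 G=512/205] → run G
t=4: vr[B=768/205 G=1229312/408155] → run G
t=5: vr[B=768/205 G=1439232/408155] → run G
t=6: vr[B=768/205] → run B
t=7: vr[B=1024/205] → run B
t=8: (idle)
t=9: (idle)

running at tick 7 = B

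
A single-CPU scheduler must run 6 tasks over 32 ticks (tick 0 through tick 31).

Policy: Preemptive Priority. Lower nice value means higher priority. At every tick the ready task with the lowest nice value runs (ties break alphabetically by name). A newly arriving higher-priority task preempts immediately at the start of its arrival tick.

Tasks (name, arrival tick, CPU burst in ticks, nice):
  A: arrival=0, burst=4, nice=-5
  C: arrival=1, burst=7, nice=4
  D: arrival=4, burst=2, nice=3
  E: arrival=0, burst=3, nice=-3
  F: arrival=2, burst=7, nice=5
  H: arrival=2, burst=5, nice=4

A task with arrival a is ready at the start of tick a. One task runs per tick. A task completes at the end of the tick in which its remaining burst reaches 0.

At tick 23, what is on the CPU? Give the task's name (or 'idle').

running at tick 23 = F

t=0: ready={A,E} → run A
t=1: ready={A,C,E} → run A
t=2: ready={A,C,E,F,H} → run A
t=3: ready={A,C,E,F,H} → run A
t=4: ready={C,D,E,F,H} → run E
t=5: ready={C,D,E,F,H} → run E
t=6: ready={C,D,E,F,H} → run E
t=7: ready={C,D,F,H} → run D
t=8: ready={C,D,F,H} → run D
t=9: ready={C,F,H} → run C
t=10: ready={C,F,H} → run C
t=11: ready={C,F,H} → run C
t=12: ready={C,F,H} → run C
t=13: ready={C,F,H} → run C
t=14: ready={C,F,H} → run C
t=15: ready={C,F,H} → run C
t=16: ready={F,H} → run H
t=17: ready={F,H} → run H
t=18: ready={F,H} → run H
t=19: ready={F,H} → run H
t=20: ready={F,H} → run H
t=21: ready={F} → run F
t=22: ready={F} → run F
t=23: ready={F} → run F
t=24: ready={F} → run F
t=25: ready={F} → run F
t=26: ready={F} → run F
t=27: ready={F} → run F
t=28: (idle)
t=29: (idle)
t=30: (idle)
t=31: (idle)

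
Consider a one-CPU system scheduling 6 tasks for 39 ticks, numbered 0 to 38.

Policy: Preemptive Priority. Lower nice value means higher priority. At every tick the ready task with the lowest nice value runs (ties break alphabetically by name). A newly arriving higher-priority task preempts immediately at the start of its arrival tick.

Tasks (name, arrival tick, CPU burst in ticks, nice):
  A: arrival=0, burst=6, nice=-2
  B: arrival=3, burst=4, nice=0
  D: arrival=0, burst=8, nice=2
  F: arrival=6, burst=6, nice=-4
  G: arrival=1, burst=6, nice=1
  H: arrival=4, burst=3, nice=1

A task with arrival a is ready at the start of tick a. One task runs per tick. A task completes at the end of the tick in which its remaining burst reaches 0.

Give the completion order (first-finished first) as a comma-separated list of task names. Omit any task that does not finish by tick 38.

t=0: ready={A,D} → run A
t=1: ready={A,D,G} → run A
t=2: ready={A,D,G} → run A
t=3: ready={A,B,D,G} → run A
t=4: ready={A,B,D,G,H} → run A
t=5: ready={A,B,D,G,H} → run A
t=6: ready={B,D,F,G,H} → run F
t=7: ready={B,D,F,G,H} → run F
t=8: ready={B,D,F,G,H} → run F
t=9: ready={B,D,F,G,H} → run F
t=10: ready={B,D,F,G,H} → run F
t=11: ready={B,D,F,G,H} → run F
t=12: ready={B,D,G,H} → run B
t=13: ready={B,D,G,H} → run B
t=14: ready={B,D,G,H} → run B
t=15: ready={B,D,G,H} → run B
t=16: ready={D,G,H} → run G
t=17: ready={D,G,H} → run G
t=18: ready={D,G,H} → run G
t=19: ready={D,G,H} → run G
t=20: ready={D,G,H} → run G
t=21: ready={D,G,H} → run G
t=22: ready={D,H} → run H
t=23: ready={D,H} → run H
t=24: ready={D,H} → run H
t=25: ready={D} → run D
t=26: ready={D} → run D
t=27: ready={D} → run D
t=28: ready={D} → run D
t=29: ready={D} → run D
t=30: ready={D} → run D
t=31: ready={D} → run D
t=32: ready={D} → run D
t=33: (idle)
t=34: (idle)
t=35: (idle)
t=36: (idle)
t=37: (idle)
t=38: (idle)

completion order = A, F, B, G, H, D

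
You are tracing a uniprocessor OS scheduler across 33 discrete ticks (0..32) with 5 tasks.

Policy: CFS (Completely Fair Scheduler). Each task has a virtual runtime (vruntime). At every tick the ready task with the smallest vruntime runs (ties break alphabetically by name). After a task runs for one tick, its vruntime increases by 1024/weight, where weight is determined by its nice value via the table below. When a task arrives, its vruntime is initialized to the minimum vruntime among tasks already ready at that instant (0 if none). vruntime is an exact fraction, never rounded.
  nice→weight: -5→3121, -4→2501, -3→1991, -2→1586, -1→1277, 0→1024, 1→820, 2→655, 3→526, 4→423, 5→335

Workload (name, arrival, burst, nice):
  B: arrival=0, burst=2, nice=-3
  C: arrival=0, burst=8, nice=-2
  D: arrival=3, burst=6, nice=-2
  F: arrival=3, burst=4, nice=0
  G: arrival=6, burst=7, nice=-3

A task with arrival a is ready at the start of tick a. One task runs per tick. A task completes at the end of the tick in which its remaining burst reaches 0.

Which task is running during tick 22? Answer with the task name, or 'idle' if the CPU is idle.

t=0: vr[B=0 C=0] → run B
t=1: vr[B=1024/1991 C=0] → run C
t=2: vr[B=1024/1991 C=512/793] → run B
t=3: vr[C=512/793 D=512/793 F=512/793] → run C
t=4: vr[C=1024/793 D=512/793 F=512/793] → run D
t=5: vr[C=1024/793 D=1024/793 F=512/793] → run F
t=6: vr[C=1024/793 D=1024/793 F=1305/793 G=1024/793] → run C
t=7: vr[C=1536/793 D=1024/793 F=1305/793 G=1024/793] → run D
t=8: vr[C=1536/793 D=1536/793 F=1305/793 G=1024/793] → run G
t=9: vr[C=1536/793 D=1536/793 F=1305/793 G=2850816/1578863] → run F
t=10: vr[C=1536/793 D=1536/793 F=2098/793 G=2850816/1578863] → run G
t=11: vr[C=1536/793 D=1536/793 F=2098/793 G=3662848/1578863] → run C
t=12: vr[C=2048/793 D=1536/793 F=2098/793 G=3662848/1578863] → run D
t=13: vr[C=2048/793 D=2048/793 F=2098/793 G=3662848/1578863] → run G
t=14: vr[C=2048/793 D=2048/793 F=2098/793 G=4474880/1578863] → run C
t=15: vr[C=2560/793 D=2048/793 F=2098/793 G=4474880/1578863] → run D
t=16: vr[C=2560/793 D=2560/793 F=2098/793 G=4474880/1578863] → run F
t=17: vr[C=2560/793 D=2560/793 F=2891/793 G=4474880/1578863] → run G
t=18: vr[C=2560/793 D=2560/793 F=2891/793 G=5286912/1578863] → run C
t=19: vr[C=3072/793 D=2560/793 F=2891/793 G=5286912/1578863] → run D
t=20: vr[C=3072/793 D=3072/793 F=2891/793 G=5286912/1578863] → run G
t=21: vr[C=3072/793 D=3072/793 F=2891/793 G=6098944/1578863] → run F
t=22: vr[C=3072/793 D=3072/793 G=6098944/1578863] → run G
t=23: vr[C=3072/793 D=3072/793 G=6910976/1578863] → run C
t=24: vr[C=3584/793 D=3072/793 G=6910976/1578863] → run D
t=25: vr[C=3584/793 G=6910976/1578863] → run G
t=26: vr[C=3584/793] → run C
t=27: (idle)
t=28: (idle)
t=29: (idle)
t=30: (idle)
t=31: (idle)
t=32: (idle)

running at tick 22 = G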